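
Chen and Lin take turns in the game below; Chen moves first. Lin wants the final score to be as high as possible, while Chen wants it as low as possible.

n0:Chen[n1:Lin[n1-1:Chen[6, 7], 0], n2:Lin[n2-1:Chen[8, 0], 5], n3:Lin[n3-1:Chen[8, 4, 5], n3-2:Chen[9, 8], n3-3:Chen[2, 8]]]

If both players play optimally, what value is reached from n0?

5

n1-1 (Chen): min(6, 7) = 6
n1 (Lin): max(6, 0) = 6
n2-1 (Chen): min(8, 0) = 0
n2 (Lin): max(0, 5) = 5
n3-1 (Chen): min(8, 4, 5) = 4
n3-2 (Chen): min(9, 8) = 8
n3-3 (Chen): min(2, 8) = 2
n3 (Lin): max(4, 8, 2) = 8
n0 (Chen): min(6, 5, 8) = 5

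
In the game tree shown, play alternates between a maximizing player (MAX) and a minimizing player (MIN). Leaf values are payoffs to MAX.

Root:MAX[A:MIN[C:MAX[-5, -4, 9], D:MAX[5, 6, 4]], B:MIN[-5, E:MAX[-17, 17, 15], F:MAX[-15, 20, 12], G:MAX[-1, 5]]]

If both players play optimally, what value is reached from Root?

C (MAX): max(-5, -4, 9) = 9
D (MAX): max(5, 6, 4) = 6
A (MIN): min(9, 6) = 6
E (MAX): max(-17, 17, 15) = 17
F (MAX): max(-15, 20, 12) = 20
G (MAX): max(-1, 5) = 5
B (MIN): min(-5, 17, 20, 5) = -5
Root (MAX): max(6, -5) = 6

6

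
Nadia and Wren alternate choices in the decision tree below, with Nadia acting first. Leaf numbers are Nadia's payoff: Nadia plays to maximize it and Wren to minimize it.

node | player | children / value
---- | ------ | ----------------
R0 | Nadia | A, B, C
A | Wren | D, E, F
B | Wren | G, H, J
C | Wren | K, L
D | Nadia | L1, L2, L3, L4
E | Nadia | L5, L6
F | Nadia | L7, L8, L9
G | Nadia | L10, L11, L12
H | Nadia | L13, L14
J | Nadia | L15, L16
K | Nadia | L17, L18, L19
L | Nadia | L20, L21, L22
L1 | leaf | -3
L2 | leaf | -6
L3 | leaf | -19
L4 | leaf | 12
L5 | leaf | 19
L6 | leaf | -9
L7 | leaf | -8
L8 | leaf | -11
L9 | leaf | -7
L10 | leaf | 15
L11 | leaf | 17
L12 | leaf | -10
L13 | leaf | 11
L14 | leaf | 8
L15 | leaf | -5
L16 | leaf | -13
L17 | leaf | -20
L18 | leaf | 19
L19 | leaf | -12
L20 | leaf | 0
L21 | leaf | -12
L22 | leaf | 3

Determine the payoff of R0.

D (Nadia): max(-3, -6, -19, 12) = 12
E (Nadia): max(19, -9) = 19
F (Nadia): max(-8, -11, -7) = -7
A (Wren): min(12, 19, -7) = -7
G (Nadia): max(15, 17, -10) = 17
H (Nadia): max(11, 8) = 11
J (Nadia): max(-5, -13) = -5
B (Wren): min(17, 11, -5) = -5
K (Nadia): max(-20, 19, -12) = 19
L (Nadia): max(0, -12, 3) = 3
C (Wren): min(19, 3) = 3
R0 (Nadia): max(-7, -5, 3) = 3

3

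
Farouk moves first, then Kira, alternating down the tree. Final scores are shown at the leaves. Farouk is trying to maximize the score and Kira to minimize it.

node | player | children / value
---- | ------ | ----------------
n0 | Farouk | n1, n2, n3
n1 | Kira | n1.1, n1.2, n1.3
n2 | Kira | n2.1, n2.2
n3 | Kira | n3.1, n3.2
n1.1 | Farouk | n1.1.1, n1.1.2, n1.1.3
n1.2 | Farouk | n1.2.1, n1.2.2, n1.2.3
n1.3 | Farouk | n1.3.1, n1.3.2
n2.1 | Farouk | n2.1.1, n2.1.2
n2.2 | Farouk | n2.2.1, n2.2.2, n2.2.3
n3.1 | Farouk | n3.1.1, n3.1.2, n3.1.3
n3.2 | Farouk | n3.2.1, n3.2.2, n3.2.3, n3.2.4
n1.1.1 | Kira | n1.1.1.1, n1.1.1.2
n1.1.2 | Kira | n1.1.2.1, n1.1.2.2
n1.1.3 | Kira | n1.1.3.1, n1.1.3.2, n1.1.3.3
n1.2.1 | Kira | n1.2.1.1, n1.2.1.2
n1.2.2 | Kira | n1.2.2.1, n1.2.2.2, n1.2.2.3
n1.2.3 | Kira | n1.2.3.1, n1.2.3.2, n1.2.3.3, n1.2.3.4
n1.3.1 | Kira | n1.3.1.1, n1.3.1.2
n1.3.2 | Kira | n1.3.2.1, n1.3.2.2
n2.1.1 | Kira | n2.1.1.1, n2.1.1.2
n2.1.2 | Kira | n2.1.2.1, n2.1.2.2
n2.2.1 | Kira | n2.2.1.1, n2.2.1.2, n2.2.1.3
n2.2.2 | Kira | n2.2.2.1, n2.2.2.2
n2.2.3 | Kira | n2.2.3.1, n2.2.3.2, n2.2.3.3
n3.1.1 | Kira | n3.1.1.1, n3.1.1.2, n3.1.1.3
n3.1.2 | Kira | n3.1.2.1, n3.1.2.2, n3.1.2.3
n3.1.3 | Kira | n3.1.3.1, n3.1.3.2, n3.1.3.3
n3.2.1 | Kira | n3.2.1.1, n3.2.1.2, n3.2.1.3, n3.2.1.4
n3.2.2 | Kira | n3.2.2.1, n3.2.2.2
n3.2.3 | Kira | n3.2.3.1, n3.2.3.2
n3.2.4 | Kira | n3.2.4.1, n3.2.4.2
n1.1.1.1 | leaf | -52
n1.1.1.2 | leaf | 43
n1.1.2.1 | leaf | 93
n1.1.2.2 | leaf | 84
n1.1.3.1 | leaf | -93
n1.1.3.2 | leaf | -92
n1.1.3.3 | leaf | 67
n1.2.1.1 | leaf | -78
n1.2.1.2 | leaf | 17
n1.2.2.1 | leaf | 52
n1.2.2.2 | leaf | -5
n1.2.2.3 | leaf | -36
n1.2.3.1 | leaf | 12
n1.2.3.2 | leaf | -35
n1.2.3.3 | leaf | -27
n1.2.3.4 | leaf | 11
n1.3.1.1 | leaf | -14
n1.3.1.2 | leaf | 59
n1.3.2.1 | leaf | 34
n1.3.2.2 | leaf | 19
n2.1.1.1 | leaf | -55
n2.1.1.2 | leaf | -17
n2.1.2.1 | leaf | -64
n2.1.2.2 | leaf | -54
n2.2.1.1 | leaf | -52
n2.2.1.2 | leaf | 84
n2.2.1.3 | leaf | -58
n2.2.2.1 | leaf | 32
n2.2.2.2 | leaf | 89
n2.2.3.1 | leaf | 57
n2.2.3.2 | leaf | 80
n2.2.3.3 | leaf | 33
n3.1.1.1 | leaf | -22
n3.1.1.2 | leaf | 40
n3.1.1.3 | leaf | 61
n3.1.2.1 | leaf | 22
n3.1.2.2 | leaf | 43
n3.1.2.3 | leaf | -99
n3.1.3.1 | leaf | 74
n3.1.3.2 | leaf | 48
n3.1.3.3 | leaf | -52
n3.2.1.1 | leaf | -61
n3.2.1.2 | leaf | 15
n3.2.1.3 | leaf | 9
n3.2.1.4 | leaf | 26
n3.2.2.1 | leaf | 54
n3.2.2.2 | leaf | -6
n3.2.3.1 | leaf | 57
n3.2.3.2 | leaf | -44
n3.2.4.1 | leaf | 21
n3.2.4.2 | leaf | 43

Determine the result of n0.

-22

n1.1.1 (Kira): min(-52, 43) = -52
n1.1.2 (Kira): min(93, 84) = 84
n1.1.3 (Kira): min(-93, -92, 67) = -93
n1.1 (Farouk): max(-52, 84, -93) = 84
n1.2.1 (Kira): min(-78, 17) = -78
n1.2.2 (Kira): min(52, -5, -36) = -36
n1.2.3 (Kira): min(12, -35, -27, 11) = -35
n1.2 (Farouk): max(-78, -36, -35) = -35
n1.3.1 (Kira): min(-14, 59) = -14
n1.3.2 (Kira): min(34, 19) = 19
n1.3 (Farouk): max(-14, 19) = 19
n1 (Kira): min(84, -35, 19) = -35
n2.1.1 (Kira): min(-55, -17) = -55
n2.1.2 (Kira): min(-64, -54) = -64
n2.1 (Farouk): max(-55, -64) = -55
n2.2.1 (Kira): min(-52, 84, -58) = -58
n2.2.2 (Kira): min(32, 89) = 32
n2.2.3 (Kira): min(57, 80, 33) = 33
n2.2 (Farouk): max(-58, 32, 33) = 33
n2 (Kira): min(-55, 33) = -55
n3.1.1 (Kira): min(-22, 40, 61) = -22
n3.1.2 (Kira): min(22, 43, -99) = -99
n3.1.3 (Kira): min(74, 48, -52) = -52
n3.1 (Farouk): max(-22, -99, -52) = -22
n3.2.1 (Kira): min(-61, 15, 9, 26) = -61
n3.2.2 (Kira): min(54, -6) = -6
n3.2.3 (Kira): min(57, -44) = -44
n3.2.4 (Kira): min(21, 43) = 21
n3.2 (Farouk): max(-61, -6, -44, 21) = 21
n3 (Kira): min(-22, 21) = -22
n0 (Farouk): max(-35, -55, -22) = -22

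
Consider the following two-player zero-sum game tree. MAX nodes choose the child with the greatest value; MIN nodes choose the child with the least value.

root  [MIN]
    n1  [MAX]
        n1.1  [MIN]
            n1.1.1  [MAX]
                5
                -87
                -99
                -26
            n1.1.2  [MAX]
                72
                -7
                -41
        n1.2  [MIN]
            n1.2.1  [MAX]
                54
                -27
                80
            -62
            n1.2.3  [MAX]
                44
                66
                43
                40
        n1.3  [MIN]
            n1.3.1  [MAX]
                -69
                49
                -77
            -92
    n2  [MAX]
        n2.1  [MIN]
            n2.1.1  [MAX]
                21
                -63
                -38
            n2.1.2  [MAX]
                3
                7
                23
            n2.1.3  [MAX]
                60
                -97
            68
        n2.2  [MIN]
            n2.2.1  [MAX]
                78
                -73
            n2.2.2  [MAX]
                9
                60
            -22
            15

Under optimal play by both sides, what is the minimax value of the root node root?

5

n1.1.1 (MAX): max(5, -87, -99, -26) = 5
n1.1.2 (MAX): max(72, -7, -41) = 72
n1.1 (MIN): min(5, 72) = 5
n1.2.1 (MAX): max(54, -27, 80) = 80
n1.2.3 (MAX): max(44, 66, 43, 40) = 66
n1.2 (MIN): min(80, -62, 66) = -62
n1.3.1 (MAX): max(-69, 49, -77) = 49
n1.3 (MIN): min(49, -92) = -92
n1 (MAX): max(5, -62, -92) = 5
n2.1.1 (MAX): max(21, -63, -38) = 21
n2.1.2 (MAX): max(3, 7, 23) = 23
n2.1.3 (MAX): max(60, -97) = 60
n2.1 (MIN): min(21, 23, 60, 68) = 21
n2.2.1 (MAX): max(78, -73) = 78
n2.2.2 (MAX): max(9, 60) = 60
n2.2 (MIN): min(78, 60, -22, 15) = -22
n2 (MAX): max(21, -22) = 21
root (MIN): min(5, 21) = 5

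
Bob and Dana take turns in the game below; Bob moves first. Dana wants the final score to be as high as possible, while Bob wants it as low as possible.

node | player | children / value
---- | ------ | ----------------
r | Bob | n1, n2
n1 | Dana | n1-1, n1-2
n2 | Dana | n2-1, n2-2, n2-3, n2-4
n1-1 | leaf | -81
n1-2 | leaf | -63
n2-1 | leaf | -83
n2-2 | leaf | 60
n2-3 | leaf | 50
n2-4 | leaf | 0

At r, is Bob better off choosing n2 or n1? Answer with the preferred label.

n2 (Dana): max(-83, 60, 50, 0) = 60
n1 (Dana): max(-81, -63) = -63
Bob prefers the lower value; n2=60, n1=-63. n1 is better since -63 < 60.

n1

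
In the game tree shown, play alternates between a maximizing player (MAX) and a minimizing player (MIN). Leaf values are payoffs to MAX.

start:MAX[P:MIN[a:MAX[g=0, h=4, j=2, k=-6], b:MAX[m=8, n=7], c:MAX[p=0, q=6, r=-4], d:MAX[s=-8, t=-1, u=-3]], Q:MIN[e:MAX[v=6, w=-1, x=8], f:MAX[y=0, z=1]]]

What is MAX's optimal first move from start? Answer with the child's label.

a (MAX): max(0, 4, 2, -6) = 4
b (MAX): max(8, 7) = 8
c (MAX): max(0, 6, -4) = 6
d (MAX): max(-8, -1, -3) = -1
P (MIN): min(4, 8, 6, -1) = -1
e (MAX): max(6, -1, 8) = 8
f (MAX): max(0, 1) = 1
Q (MIN): min(8, 1) = 1
start (MAX): max(-1, 1) = 1
MAX at start wants the highest of {P=-1, Q=1}, so chooses Q.

Q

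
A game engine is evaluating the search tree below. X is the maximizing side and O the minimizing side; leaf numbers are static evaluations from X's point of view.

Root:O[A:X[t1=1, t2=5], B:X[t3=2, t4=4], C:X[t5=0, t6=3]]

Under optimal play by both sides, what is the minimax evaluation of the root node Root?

A (X): max(1, 5) = 5
B (X): max(2, 4) = 4
C (X): max(0, 3) = 3
Root (O): min(5, 4, 3) = 3

3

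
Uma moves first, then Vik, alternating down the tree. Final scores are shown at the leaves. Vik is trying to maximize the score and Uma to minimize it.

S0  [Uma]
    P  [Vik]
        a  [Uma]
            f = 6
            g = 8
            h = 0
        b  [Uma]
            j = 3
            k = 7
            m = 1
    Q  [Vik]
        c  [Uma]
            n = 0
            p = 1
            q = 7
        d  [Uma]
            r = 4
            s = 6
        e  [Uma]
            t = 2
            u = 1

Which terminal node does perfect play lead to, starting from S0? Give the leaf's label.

a (Uma): min(6, 8, 0) = 0
b (Uma): min(3, 7, 1) = 1
P (Vik): max(0, 1) = 1
c (Uma): min(0, 1, 7) = 0
d (Uma): min(4, 6) = 4
e (Uma): min(2, 1) = 1
Q (Vik): max(0, 4, 1) = 4
S0 (Uma): min(1, 4) = 1
At S0, Uma picks P (lowest: 1).
At P, Vik picks b (highest: 1).
At b, Uma picks m (lowest: 1).
Terminal value 1.

m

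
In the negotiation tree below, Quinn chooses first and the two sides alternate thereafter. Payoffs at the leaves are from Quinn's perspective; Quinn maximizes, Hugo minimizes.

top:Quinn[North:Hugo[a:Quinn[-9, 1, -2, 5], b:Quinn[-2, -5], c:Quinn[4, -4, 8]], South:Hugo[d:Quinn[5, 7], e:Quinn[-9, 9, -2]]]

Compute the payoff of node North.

a (Quinn): max(-9, 1, -2, 5) = 5
b (Quinn): max(-2, -5) = -2
c (Quinn): max(4, -4, 8) = 8
North (Hugo): min(5, -2, 8) = -2

-2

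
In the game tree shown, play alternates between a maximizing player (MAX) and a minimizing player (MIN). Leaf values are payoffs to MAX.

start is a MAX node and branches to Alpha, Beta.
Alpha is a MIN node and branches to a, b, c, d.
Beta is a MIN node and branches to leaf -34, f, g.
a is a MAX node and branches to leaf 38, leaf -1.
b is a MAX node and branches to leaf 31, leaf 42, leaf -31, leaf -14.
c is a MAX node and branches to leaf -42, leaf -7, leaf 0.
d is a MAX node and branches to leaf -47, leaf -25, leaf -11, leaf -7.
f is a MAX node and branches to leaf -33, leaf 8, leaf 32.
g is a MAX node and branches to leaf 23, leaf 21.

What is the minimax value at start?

-7

a (MAX): max(38, -1) = 38
b (MAX): max(31, 42, -31, -14) = 42
c (MAX): max(-42, -7, 0) = 0
d (MAX): max(-47, -25, -11, -7) = -7
Alpha (MIN): min(38, 42, 0, -7) = -7
f (MAX): max(-33, 8, 32) = 32
g (MAX): max(23, 21) = 23
Beta (MIN): min(-34, 32, 23) = -34
start (MAX): max(-7, -34) = -7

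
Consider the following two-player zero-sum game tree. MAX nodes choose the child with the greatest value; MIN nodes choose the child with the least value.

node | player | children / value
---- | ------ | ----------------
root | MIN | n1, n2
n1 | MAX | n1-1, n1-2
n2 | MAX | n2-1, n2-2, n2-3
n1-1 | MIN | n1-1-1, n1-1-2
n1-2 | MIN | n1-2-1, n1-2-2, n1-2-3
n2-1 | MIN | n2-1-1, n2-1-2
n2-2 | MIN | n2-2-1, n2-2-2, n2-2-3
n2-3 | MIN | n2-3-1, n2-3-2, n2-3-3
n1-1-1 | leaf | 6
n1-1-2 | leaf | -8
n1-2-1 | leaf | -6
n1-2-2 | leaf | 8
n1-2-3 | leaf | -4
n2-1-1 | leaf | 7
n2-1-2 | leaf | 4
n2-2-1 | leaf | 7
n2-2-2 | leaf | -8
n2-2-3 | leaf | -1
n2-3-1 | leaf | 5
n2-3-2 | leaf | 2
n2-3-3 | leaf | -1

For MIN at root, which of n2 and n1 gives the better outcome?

n1

n2-1 (MIN): min(7, 4) = 4
n2-2 (MIN): min(7, -8, -1) = -8
n2-3 (MIN): min(5, 2, -1) = -1
n2 (MAX): max(4, -8, -1) = 4
n1-1 (MIN): min(6, -8) = -8
n1-2 (MIN): min(-6, 8, -4) = -6
n1 (MAX): max(-8, -6) = -6
MIN prefers the lower value; n2=4, n1=-6. n1 is better since -6 < 4.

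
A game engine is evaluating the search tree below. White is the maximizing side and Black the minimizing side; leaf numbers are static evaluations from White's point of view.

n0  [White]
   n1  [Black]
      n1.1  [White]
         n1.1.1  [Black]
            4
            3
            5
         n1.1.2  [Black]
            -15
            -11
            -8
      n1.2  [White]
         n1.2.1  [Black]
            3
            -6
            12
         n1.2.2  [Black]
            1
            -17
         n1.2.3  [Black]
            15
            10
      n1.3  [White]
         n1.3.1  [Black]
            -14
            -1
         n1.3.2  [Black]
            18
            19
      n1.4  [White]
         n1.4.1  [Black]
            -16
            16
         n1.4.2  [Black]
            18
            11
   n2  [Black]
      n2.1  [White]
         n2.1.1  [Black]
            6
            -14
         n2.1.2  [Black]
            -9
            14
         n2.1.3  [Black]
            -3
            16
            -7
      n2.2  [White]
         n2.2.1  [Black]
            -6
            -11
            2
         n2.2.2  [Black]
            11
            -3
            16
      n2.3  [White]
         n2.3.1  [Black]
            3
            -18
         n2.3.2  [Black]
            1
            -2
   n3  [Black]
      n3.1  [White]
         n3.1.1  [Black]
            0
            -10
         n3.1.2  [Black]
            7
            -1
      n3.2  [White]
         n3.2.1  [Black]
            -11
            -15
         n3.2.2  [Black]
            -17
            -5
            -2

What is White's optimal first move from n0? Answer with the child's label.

n1.1.1 (Black): min(4, 3, 5) = 3
n1.1.2 (Black): min(-15, -11, -8) = -15
n1.1 (White): max(3, -15) = 3
n1.2.1 (Black): min(3, -6, 12) = -6
n1.2.2 (Black): min(1, -17) = -17
n1.2.3 (Black): min(15, 10) = 10
n1.2 (White): max(-6, -17, 10) = 10
n1.3.1 (Black): min(-14, -1) = -14
n1.3.2 (Black): min(18, 19) = 18
n1.3 (White): max(-14, 18) = 18
n1.4.1 (Black): min(-16, 16) = -16
n1.4.2 (Black): min(18, 11) = 11
n1.4 (White): max(-16, 11) = 11
n1 (Black): min(3, 10, 18, 11) = 3
n2.1.1 (Black): min(6, -14) = -14
n2.1.2 (Black): min(-9, 14) = -9
n2.1.3 (Black): min(-3, 16, -7) = -7
n2.1 (White): max(-14, -9, -7) = -7
n2.2.1 (Black): min(-6, -11, 2) = -11
n2.2.2 (Black): min(11, -3, 16) = -3
n2.2 (White): max(-11, -3) = -3
n2.3.1 (Black): min(3, -18) = -18
n2.3.2 (Black): min(1, -2) = -2
n2.3 (White): max(-18, -2) = -2
n2 (Black): min(-7, -3, -2) = -7
n3.1.1 (Black): min(0, -10) = -10
n3.1.2 (Black): min(7, -1) = -1
n3.1 (White): max(-10, -1) = -1
n3.2.1 (Black): min(-11, -15) = -15
n3.2.2 (Black): min(-17, -5, -2) = -17
n3.2 (White): max(-15, -17) = -15
n3 (Black): min(-1, -15) = -15
n0 (White): max(3, -7, -15) = 3
White at n0 wants the highest of {n1=3, n2=-7, n3=-15}, so chooses n1.

n1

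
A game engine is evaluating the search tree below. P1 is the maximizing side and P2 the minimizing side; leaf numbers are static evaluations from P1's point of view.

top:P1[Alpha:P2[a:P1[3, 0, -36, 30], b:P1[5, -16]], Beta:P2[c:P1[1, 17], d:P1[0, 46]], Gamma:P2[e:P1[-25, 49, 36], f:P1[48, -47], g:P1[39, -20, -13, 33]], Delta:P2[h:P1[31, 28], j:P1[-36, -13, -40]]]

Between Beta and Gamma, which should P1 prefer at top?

Gamma

c (P1): max(1, 17) = 17
d (P1): max(0, 46) = 46
Beta (P2): min(17, 46) = 17
e (P1): max(-25, 49, 36) = 49
f (P1): max(48, -47) = 48
g (P1): max(39, -20, -13, 33) = 39
Gamma (P2): min(49, 48, 39) = 39
P1 prefers the higher value; Beta=17, Gamma=39. Gamma is better since 39 > 17.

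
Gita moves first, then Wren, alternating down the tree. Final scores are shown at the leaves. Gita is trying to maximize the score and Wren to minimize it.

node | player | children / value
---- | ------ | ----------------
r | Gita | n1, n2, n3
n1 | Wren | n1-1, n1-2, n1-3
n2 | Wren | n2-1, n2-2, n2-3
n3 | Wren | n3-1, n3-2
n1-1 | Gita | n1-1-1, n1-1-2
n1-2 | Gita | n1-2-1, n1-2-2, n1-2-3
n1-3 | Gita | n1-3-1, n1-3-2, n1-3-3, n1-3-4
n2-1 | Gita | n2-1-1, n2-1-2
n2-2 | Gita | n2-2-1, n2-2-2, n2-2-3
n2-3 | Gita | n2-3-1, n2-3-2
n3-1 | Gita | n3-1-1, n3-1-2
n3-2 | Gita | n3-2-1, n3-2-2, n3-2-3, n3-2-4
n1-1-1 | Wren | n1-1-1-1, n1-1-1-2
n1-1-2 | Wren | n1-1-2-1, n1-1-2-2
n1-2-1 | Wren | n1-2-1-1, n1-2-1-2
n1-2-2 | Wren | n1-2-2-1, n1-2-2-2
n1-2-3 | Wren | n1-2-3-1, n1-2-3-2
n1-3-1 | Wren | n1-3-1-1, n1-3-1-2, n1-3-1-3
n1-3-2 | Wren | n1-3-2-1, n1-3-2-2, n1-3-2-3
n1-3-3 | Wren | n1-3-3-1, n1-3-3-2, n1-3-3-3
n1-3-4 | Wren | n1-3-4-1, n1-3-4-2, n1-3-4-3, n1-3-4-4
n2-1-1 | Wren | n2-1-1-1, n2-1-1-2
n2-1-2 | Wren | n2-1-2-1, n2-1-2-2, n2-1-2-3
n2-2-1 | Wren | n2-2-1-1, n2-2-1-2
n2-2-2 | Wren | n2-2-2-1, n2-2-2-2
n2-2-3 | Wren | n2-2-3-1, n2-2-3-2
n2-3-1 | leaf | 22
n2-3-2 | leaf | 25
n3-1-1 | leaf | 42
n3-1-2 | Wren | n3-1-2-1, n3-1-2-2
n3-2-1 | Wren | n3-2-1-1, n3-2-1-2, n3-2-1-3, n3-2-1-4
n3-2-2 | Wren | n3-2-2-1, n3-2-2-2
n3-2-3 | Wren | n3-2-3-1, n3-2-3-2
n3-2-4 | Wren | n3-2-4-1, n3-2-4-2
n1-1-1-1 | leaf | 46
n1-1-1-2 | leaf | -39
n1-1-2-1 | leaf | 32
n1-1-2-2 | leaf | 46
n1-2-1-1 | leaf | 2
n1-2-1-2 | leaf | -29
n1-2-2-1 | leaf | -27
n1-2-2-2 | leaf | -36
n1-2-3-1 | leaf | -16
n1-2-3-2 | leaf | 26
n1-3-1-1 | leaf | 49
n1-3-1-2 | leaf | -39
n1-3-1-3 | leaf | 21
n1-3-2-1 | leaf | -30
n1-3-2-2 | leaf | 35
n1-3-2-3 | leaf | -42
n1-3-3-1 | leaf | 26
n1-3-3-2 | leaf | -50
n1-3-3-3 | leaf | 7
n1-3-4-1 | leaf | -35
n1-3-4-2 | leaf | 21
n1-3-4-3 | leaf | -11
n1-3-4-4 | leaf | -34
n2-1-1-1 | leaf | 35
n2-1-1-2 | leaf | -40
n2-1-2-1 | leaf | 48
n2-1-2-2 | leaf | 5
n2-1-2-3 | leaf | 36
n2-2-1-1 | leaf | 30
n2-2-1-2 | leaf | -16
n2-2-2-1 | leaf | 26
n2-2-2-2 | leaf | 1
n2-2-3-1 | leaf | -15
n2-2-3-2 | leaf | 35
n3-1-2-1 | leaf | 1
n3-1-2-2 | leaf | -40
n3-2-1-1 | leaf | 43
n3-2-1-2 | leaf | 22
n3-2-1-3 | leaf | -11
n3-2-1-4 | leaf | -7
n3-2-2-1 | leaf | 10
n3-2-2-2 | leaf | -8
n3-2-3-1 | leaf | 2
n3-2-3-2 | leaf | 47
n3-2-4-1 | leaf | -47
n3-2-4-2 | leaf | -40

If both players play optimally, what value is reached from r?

n1-1-1 (Wren): min(46, -39) = -39
n1-1-2 (Wren): min(32, 46) = 32
n1-1 (Gita): max(-39, 32) = 32
n1-2-1 (Wren): min(2, -29) = -29
n1-2-2 (Wren): min(-27, -36) = -36
n1-2-3 (Wren): min(-16, 26) = -16
n1-2 (Gita): max(-29, -36, -16) = -16
n1-3-1 (Wren): min(49, -39, 21) = -39
n1-3-2 (Wren): min(-30, 35, -42) = -42
n1-3-3 (Wren): min(26, -50, 7) = -50
n1-3-4 (Wren): min(-35, 21, -11, -34) = -35
n1-3 (Gita): max(-39, -42, -50, -35) = -35
n1 (Wren): min(32, -16, -35) = -35
n2-1-1 (Wren): min(35, -40) = -40
n2-1-2 (Wren): min(48, 5, 36) = 5
n2-1 (Gita): max(-40, 5) = 5
n2-2-1 (Wren): min(30, -16) = -16
n2-2-2 (Wren): min(26, 1) = 1
n2-2-3 (Wren): min(-15, 35) = -15
n2-2 (Gita): max(-16, 1, -15) = 1
n2-3 (Gita): max(22, 25) = 25
n2 (Wren): min(5, 1, 25) = 1
n3-1-2 (Wren): min(1, -40) = -40
n3-1 (Gita): max(42, -40) = 42
n3-2-1 (Wren): min(43, 22, -11, -7) = -11
n3-2-2 (Wren): min(10, -8) = -8
n3-2-3 (Wren): min(2, 47) = 2
n3-2-4 (Wren): min(-47, -40) = -47
n3-2 (Gita): max(-11, -8, 2, -47) = 2
n3 (Wren): min(42, 2) = 2
r (Gita): max(-35, 1, 2) = 2

2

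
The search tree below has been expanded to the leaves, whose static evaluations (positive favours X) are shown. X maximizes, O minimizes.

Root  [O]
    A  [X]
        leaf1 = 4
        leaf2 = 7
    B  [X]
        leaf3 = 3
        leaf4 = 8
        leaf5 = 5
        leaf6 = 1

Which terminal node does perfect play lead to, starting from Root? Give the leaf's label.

leaf2

A (X): max(4, 7) = 7
B (X): max(3, 8, 5, 1) = 8
Root (O): min(7, 8) = 7
At Root, O picks A (lowest: 7).
At A, X picks leaf2 (highest: 7).
Terminal value 7.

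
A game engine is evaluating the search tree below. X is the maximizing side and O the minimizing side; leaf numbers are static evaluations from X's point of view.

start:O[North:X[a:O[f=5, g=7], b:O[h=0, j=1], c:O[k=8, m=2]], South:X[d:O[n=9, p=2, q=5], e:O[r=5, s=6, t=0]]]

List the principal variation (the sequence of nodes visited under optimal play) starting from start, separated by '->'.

start -> South -> d -> p

a (O): min(5, 7) = 5
b (O): min(0, 1) = 0
c (O): min(8, 2) = 2
North (X): max(5, 0, 2) = 5
d (O): min(9, 2, 5) = 2
e (O): min(5, 6, 0) = 0
South (X): max(2, 0) = 2
start (O): min(5, 2) = 2
At start, O picks South (lowest: 2).
At South, X picks d (highest: 2).
At d, O picks p (lowest: 2).
Terminal value 2.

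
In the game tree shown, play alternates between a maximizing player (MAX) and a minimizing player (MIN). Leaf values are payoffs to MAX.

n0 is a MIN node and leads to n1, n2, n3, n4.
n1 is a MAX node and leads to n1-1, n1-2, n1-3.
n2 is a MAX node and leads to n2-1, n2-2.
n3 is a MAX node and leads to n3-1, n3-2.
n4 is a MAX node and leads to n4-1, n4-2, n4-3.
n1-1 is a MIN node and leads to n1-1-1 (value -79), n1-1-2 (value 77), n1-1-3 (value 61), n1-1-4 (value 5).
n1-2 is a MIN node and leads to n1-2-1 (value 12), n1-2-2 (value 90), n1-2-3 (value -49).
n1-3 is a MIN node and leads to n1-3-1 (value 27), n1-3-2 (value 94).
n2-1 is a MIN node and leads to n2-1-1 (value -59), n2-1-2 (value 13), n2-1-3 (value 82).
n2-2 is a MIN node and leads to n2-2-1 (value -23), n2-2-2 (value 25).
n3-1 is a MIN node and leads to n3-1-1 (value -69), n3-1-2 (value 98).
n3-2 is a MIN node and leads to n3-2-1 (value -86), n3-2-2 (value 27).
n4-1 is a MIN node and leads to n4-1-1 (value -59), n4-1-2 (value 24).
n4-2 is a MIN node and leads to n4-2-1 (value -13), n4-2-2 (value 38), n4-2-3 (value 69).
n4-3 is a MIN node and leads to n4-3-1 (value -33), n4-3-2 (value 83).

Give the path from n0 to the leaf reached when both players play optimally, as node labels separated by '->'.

n0 -> n3 -> n3-1 -> n3-1-1

n1-1 (MIN): min(-79, 77, 61, 5) = -79
n1-2 (MIN): min(12, 90, -49) = -49
n1-3 (MIN): min(27, 94) = 27
n1 (MAX): max(-79, -49, 27) = 27
n2-1 (MIN): min(-59, 13, 82) = -59
n2-2 (MIN): min(-23, 25) = -23
n2 (MAX): max(-59, -23) = -23
n3-1 (MIN): min(-69, 98) = -69
n3-2 (MIN): min(-86, 27) = -86
n3 (MAX): max(-69, -86) = -69
n4-1 (MIN): min(-59, 24) = -59
n4-2 (MIN): min(-13, 38, 69) = -13
n4-3 (MIN): min(-33, 83) = -33
n4 (MAX): max(-59, -13, -33) = -13
n0 (MIN): min(27, -23, -69, -13) = -69
At n0, MIN picks n3 (lowest: -69).
At n3, MAX picks n3-1 (highest: -69).
At n3-1, MIN picks n3-1-1 (lowest: -69).
Terminal value -69.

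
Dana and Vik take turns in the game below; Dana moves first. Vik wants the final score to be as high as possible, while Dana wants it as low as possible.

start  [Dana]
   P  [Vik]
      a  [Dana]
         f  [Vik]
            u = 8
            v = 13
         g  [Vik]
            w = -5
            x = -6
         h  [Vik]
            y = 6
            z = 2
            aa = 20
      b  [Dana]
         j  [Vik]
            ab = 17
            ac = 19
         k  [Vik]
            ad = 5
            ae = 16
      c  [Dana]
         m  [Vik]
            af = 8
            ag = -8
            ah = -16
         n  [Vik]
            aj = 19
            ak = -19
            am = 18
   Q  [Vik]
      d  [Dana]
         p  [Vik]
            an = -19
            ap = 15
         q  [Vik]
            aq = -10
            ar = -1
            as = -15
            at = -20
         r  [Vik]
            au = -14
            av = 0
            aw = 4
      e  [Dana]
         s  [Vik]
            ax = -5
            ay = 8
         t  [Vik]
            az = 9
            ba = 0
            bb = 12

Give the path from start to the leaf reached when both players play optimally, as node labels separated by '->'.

start -> Q -> e -> s -> ay

f (Vik): max(8, 13) = 13
g (Vik): max(-5, -6) = -5
h (Vik): max(6, 2, 20) = 20
a (Dana): min(13, -5, 20) = -5
j (Vik): max(17, 19) = 19
k (Vik): max(5, 16) = 16
b (Dana): min(19, 16) = 16
m (Vik): max(8, -8, -16) = 8
n (Vik): max(19, -19, 18) = 19
c (Dana): min(8, 19) = 8
P (Vik): max(-5, 16, 8) = 16
p (Vik): max(-19, 15) = 15
q (Vik): max(-10, -1, -15, -20) = -1
r (Vik): max(-14, 0, 4) = 4
d (Dana): min(15, -1, 4) = -1
s (Vik): max(-5, 8) = 8
t (Vik): max(9, 0, 12) = 12
e (Dana): min(8, 12) = 8
Q (Vik): max(-1, 8) = 8
start (Dana): min(16, 8) = 8
At start, Dana picks Q (lowest: 8).
At Q, Vik picks e (highest: 8).
At e, Dana picks s (lowest: 8).
At s, Vik picks ay (highest: 8).
Terminal value 8.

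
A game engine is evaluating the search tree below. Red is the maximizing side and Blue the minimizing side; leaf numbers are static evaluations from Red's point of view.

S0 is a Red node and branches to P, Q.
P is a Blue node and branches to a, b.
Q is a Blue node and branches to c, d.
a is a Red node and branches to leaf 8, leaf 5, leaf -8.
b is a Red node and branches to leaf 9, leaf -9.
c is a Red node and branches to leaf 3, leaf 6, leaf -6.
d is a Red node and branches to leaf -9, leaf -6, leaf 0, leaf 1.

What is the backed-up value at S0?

8

a (Red): max(8, 5, -8) = 8
b (Red): max(9, -9) = 9
P (Blue): min(8, 9) = 8
c (Red): max(3, 6, -6) = 6
d (Red): max(-9, -6, 0, 1) = 1
Q (Blue): min(6, 1) = 1
S0 (Red): max(8, 1) = 8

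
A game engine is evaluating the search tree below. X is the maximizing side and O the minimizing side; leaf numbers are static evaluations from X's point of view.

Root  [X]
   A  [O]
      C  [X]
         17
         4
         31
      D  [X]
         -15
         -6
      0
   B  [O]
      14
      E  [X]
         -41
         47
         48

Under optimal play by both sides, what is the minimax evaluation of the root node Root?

14

C (X): max(17, 4, 31) = 31
D (X): max(-15, -6) = -6
A (O): min(31, -6, 0) = -6
E (X): max(-41, 47, 48) = 48
B (O): min(14, 48) = 14
Root (X): max(-6, 14) = 14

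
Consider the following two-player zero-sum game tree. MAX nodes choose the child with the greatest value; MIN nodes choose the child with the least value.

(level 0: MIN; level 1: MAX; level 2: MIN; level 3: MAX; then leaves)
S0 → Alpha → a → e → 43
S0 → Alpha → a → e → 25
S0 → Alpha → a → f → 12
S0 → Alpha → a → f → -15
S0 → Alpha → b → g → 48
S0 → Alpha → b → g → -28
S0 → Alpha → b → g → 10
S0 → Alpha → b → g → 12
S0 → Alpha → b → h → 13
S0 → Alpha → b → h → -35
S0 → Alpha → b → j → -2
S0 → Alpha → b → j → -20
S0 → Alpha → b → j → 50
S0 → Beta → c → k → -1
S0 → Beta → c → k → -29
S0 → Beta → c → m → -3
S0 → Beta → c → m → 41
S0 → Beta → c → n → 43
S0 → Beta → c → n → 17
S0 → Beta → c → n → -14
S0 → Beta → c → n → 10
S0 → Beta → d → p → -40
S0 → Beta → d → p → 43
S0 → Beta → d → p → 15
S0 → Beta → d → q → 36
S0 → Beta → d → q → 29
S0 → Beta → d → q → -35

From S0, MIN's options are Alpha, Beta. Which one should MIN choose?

Alpha

e (MAX): max(43, 25) = 43
f (MAX): max(12, -15) = 12
a (MIN): min(43, 12) = 12
g (MAX): max(48, -28, 10, 12) = 48
h (MAX): max(13, -35) = 13
j (MAX): max(-2, -20, 50) = 50
b (MIN): min(48, 13, 50) = 13
Alpha (MAX): max(12, 13) = 13
k (MAX): max(-1, -29) = -1
m (MAX): max(-3, 41) = 41
n (MAX): max(43, 17, -14, 10) = 43
c (MIN): min(-1, 41, 43) = -1
p (MAX): max(-40, 43, 15) = 43
q (MAX): max(36, 29, -35) = 36
d (MIN): min(43, 36) = 36
Beta (MAX): max(-1, 36) = 36
S0 (MIN): min(13, 36) = 13
MIN at S0 wants the lowest of {Alpha=13, Beta=36}, so chooses Alpha.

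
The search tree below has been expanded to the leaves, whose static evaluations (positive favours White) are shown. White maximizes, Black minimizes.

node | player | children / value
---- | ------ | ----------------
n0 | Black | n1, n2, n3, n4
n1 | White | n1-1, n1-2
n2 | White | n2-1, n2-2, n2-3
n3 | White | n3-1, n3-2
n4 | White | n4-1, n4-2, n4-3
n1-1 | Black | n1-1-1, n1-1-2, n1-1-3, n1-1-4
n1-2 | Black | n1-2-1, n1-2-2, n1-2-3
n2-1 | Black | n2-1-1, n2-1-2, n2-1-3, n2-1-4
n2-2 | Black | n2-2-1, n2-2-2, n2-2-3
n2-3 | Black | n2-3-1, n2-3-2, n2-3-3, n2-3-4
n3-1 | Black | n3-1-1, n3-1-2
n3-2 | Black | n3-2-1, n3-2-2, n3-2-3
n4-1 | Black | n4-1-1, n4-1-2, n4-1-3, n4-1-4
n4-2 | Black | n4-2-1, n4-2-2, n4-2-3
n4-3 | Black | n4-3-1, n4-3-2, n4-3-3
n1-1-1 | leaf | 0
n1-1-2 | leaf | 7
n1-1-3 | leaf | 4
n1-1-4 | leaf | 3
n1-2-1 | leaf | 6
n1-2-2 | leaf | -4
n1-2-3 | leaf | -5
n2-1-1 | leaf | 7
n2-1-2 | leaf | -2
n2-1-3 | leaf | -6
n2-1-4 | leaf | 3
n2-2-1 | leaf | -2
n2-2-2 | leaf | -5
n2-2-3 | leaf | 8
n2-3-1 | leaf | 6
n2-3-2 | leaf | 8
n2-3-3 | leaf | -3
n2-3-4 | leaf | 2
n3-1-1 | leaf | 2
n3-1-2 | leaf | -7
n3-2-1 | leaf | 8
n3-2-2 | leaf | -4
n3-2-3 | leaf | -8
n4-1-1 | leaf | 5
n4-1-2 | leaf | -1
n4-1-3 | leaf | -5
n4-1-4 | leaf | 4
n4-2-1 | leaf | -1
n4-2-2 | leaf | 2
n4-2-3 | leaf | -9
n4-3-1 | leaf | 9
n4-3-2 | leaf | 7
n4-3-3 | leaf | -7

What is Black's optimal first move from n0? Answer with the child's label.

n1-1 (Black): min(0, 7, 4, 3) = 0
n1-2 (Black): min(6, -4, -5) = -5
n1 (White): max(0, -5) = 0
n2-1 (Black): min(7, -2, -6, 3) = -6
n2-2 (Black): min(-2, -5, 8) = -5
n2-3 (Black): min(6, 8, -3, 2) = -3
n2 (White): max(-6, -5, -3) = -3
n3-1 (Black): min(2, -7) = -7
n3-2 (Black): min(8, -4, -8) = -8
n3 (White): max(-7, -8) = -7
n4-1 (Black): min(5, -1, -5, 4) = -5
n4-2 (Black): min(-1, 2, -9) = -9
n4-3 (Black): min(9, 7, -7) = -7
n4 (White): max(-5, -9, -7) = -5
n0 (Black): min(0, -3, -7, -5) = -7
Black at n0 wants the lowest of {n1=0, n2=-3, n3=-7, n4=-5}, so chooses n3.

n3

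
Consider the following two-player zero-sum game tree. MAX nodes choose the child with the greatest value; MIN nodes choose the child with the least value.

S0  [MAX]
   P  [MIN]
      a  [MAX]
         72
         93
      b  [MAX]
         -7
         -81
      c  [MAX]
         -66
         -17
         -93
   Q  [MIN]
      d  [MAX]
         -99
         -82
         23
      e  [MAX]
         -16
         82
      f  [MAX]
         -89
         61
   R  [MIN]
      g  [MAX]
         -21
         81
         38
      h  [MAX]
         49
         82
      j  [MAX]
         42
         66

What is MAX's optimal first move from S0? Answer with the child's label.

R

a (MAX): max(72, 93) = 93
b (MAX): max(-7, -81) = -7
c (MAX): max(-66, -17, -93) = -17
P (MIN): min(93, -7, -17) = -17
d (MAX): max(-99, -82, 23) = 23
e (MAX): max(-16, 82) = 82
f (MAX): max(-89, 61) = 61
Q (MIN): min(23, 82, 61) = 23
g (MAX): max(-21, 81, 38) = 81
h (MAX): max(49, 82) = 82
j (MAX): max(42, 66) = 66
R (MIN): min(81, 82, 66) = 66
S0 (MAX): max(-17, 23, 66) = 66
MAX at S0 wants the highest of {P=-17, Q=23, R=66}, so chooses R.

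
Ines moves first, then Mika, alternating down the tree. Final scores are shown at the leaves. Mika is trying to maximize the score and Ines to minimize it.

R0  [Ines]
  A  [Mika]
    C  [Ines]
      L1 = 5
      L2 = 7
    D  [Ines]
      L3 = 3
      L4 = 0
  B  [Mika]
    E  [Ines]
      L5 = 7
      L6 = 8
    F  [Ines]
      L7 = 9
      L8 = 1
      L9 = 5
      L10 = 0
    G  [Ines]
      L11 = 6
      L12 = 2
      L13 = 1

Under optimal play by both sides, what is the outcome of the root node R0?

5

C (Ines): min(5, 7) = 5
D (Ines): min(3, 0) = 0
A (Mika): max(5, 0) = 5
E (Ines): min(7, 8) = 7
F (Ines): min(9, 1, 5, 0) = 0
G (Ines): min(6, 2, 1) = 1
B (Mika): max(7, 0, 1) = 7
R0 (Ines): min(5, 7) = 5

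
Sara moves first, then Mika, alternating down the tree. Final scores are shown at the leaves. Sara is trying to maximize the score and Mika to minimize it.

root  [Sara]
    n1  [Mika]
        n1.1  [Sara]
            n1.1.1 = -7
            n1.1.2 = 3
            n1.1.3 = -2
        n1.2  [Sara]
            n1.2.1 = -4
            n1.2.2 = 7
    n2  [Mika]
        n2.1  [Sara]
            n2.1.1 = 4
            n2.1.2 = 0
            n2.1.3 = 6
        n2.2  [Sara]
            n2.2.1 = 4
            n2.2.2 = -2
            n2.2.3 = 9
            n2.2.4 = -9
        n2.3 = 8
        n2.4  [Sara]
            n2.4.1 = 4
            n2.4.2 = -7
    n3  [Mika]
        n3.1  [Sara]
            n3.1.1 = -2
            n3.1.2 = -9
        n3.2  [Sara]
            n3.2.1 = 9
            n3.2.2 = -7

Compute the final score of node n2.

n2.1 (Sara): max(4, 0, 6) = 6
n2.2 (Sara): max(4, -2, 9, -9) = 9
n2.4 (Sara): max(4, -7) = 4
n2 (Mika): min(6, 9, 8, 4) = 4

4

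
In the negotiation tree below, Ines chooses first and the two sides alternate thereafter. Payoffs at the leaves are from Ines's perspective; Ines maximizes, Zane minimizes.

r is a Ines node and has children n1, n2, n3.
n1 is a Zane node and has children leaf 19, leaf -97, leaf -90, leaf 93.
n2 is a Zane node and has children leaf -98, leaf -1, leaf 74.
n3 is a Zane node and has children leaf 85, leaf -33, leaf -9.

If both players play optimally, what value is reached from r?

-33

n1 (Zane): min(19, -97, -90, 93) = -97
n2 (Zane): min(-98, -1, 74) = -98
n3 (Zane): min(85, -33, -9) = -33
r (Ines): max(-97, -98, -33) = -33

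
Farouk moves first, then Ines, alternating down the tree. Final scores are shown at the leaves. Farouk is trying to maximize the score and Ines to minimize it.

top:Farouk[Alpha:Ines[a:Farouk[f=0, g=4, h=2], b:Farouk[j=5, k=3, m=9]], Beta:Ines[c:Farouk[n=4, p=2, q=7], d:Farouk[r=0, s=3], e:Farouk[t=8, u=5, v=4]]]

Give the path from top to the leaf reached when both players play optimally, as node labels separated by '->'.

a (Farouk): max(0, 4, 2) = 4
b (Farouk): max(5, 3, 9) = 9
Alpha (Ines): min(4, 9) = 4
c (Farouk): max(4, 2, 7) = 7
d (Farouk): max(0, 3) = 3
e (Farouk): max(8, 5, 4) = 8
Beta (Ines): min(7, 3, 8) = 3
top (Farouk): max(4, 3) = 4
At top, Farouk picks Alpha (highest: 4).
At Alpha, Ines picks a (lowest: 4).
At a, Farouk picks g (highest: 4).
Terminal value 4.

top -> Alpha -> a -> g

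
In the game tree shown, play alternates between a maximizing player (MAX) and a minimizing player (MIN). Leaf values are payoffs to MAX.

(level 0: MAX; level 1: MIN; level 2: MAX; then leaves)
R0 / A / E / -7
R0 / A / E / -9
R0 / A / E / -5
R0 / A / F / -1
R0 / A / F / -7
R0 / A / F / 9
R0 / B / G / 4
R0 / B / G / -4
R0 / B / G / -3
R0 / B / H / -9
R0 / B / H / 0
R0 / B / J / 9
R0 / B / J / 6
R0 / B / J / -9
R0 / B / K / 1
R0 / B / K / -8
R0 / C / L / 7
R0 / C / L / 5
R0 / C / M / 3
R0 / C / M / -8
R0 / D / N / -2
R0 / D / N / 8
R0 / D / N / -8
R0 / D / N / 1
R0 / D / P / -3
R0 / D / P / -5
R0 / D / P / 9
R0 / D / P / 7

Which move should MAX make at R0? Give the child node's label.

E (MAX): max(-7, -9, -5) = -5
F (MAX): max(-1, -7, 9) = 9
A (MIN): min(-5, 9) = -5
G (MAX): max(4, -4, -3) = 4
H (MAX): max(-9, 0) = 0
J (MAX): max(9, 6, -9) = 9
K (MAX): max(1, -8) = 1
B (MIN): min(4, 0, 9, 1) = 0
L (MAX): max(7, 5) = 7
M (MAX): max(3, -8) = 3
C (MIN): min(7, 3) = 3
N (MAX): max(-2, 8, -8, 1) = 8
P (MAX): max(-3, -5, 9, 7) = 9
D (MIN): min(8, 9) = 8
R0 (MAX): max(-5, 0, 3, 8) = 8
MAX at R0 wants the highest of {A=-5, B=0, C=3, D=8}, so chooses D.

D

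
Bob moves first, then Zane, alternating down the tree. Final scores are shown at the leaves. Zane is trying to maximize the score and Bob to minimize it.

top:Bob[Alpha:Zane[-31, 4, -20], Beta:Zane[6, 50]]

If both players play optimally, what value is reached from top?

Alpha (Zane): max(-31, 4, -20) = 4
Beta (Zane): max(6, 50) = 50
top (Bob): min(4, 50) = 4

4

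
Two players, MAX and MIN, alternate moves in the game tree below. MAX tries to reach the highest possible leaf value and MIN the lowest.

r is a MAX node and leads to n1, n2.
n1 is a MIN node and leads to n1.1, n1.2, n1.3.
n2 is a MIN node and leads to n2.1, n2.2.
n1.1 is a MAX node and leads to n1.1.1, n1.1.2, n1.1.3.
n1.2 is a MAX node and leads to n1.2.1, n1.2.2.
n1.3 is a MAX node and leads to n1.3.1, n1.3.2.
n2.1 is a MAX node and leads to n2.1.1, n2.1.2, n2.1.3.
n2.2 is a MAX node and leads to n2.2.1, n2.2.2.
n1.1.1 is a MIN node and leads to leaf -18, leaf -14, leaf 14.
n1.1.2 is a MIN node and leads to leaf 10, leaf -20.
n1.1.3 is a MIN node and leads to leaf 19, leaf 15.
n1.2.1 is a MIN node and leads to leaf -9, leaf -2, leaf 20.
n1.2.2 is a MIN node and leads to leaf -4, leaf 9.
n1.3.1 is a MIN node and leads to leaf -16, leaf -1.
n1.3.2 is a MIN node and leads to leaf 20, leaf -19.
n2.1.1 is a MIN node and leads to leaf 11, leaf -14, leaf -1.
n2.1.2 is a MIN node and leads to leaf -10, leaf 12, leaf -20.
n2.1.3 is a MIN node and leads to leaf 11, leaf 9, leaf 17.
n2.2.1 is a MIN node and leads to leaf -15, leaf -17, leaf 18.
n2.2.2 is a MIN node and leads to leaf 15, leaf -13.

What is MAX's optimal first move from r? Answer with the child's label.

n1.1.1 (MIN): min(-18, -14, 14) = -18
n1.1.2 (MIN): min(10, -20) = -20
n1.1.3 (MIN): min(19, 15) = 15
n1.1 (MAX): max(-18, -20, 15) = 15
n1.2.1 (MIN): min(-9, -2, 20) = -9
n1.2.2 (MIN): min(-4, 9) = -4
n1.2 (MAX): max(-9, -4) = -4
n1.3.1 (MIN): min(-16, -1) = -16
n1.3.2 (MIN): min(20, -19) = -19
n1.3 (MAX): max(-16, -19) = -16
n1 (MIN): min(15, -4, -16) = -16
n2.1.1 (MIN): min(11, -14, -1) = -14
n2.1.2 (MIN): min(-10, 12, -20) = -20
n2.1.3 (MIN): min(11, 9, 17) = 9
n2.1 (MAX): max(-14, -20, 9) = 9
n2.2.1 (MIN): min(-15, -17, 18) = -17
n2.2.2 (MIN): min(15, -13) = -13
n2.2 (MAX): max(-17, -13) = -13
n2 (MIN): min(9, -13) = -13
r (MAX): max(-16, -13) = -13
MAX at r wants the highest of {n1=-16, n2=-13}, so chooses n2.

n2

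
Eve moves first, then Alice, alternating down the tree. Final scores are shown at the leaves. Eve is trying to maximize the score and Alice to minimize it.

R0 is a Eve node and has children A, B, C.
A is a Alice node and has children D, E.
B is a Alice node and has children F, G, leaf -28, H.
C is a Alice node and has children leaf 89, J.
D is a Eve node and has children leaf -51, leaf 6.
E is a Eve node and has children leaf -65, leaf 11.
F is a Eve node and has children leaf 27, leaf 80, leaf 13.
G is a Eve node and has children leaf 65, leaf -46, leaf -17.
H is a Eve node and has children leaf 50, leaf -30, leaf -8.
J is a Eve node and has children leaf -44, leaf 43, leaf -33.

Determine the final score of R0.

D (Eve): max(-51, 6) = 6
E (Eve): max(-65, 11) = 11
A (Alice): min(6, 11) = 6
F (Eve): max(27, 80, 13) = 80
G (Eve): max(65, -46, -17) = 65
H (Eve): max(50, -30, -8) = 50
B (Alice): min(80, 65, -28, 50) = -28
J (Eve): max(-44, 43, -33) = 43
C (Alice): min(89, 43) = 43
R0 (Eve): max(6, -28, 43) = 43

43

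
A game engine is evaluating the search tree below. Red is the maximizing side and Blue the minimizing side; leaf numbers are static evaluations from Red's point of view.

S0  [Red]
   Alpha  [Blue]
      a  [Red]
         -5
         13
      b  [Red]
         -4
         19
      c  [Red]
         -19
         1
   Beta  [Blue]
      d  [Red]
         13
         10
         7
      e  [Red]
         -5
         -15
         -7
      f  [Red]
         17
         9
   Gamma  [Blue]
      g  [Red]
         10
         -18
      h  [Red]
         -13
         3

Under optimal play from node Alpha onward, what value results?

a (Red): max(-5, 13) = 13
b (Red): max(-4, 19) = 19
c (Red): max(-19, 1) = 1
Alpha (Blue): min(13, 19, 1) = 1

1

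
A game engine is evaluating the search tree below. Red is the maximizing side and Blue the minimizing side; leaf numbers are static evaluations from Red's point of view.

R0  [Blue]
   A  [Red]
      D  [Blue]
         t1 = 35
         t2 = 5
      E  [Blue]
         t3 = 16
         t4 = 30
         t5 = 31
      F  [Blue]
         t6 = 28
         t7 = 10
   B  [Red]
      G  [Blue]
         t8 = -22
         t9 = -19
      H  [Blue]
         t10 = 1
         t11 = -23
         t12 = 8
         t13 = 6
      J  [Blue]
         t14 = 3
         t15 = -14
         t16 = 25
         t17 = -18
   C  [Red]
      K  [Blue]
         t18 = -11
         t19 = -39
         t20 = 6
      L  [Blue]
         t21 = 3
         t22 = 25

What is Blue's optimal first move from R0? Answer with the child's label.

B

D (Blue): min(35, 5) = 5
E (Blue): min(16, 30, 31) = 16
F (Blue): min(28, 10) = 10
A (Red): max(5, 16, 10) = 16
G (Blue): min(-22, -19) = -22
H (Blue): min(1, -23, 8, 6) = -23
J (Blue): min(3, -14, 25, -18) = -18
B (Red): max(-22, -23, -18) = -18
K (Blue): min(-11, -39, 6) = -39
L (Blue): min(3, 25) = 3
C (Red): max(-39, 3) = 3
R0 (Blue): min(16, -18, 3) = -18
Blue at R0 wants the lowest of {A=16, B=-18, C=3}, so chooses B.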